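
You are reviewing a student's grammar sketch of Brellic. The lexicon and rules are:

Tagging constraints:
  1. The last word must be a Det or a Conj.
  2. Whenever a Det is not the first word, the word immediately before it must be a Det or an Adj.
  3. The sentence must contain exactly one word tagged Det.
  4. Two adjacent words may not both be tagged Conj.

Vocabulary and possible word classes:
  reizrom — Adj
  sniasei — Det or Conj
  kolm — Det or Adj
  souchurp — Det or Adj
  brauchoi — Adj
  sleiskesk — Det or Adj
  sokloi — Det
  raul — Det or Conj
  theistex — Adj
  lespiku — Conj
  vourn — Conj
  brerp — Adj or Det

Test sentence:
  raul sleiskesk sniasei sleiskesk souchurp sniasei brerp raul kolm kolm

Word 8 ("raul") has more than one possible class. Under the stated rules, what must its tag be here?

Candidates per position — 1:raul {Det,Conj}; 2:sleiskesk {Det,Adj}; 3:sniasei {Det,Conj}; 4:sleiskesk {Det,Adj}; 5:souchurp {Det,Adj}; 6:sniasei {Det,Conj}; 7:brerp {Adj,Det}; 8:raul {Det,Conj}; 9:kolm {Det,Adj}; 10:kolm {Det,Adj}.
Position 10: Adj is ruled out by rule 1; that leaves Det.
Position 1: Det is ruled out by rule 3; that leaves Conj.
Position 2: Det is ruled out by rule 2; that leaves Adj.
Position 3: Det is ruled out by rule 3; that leaves Conj.
Position 4: Det is ruled out by rule 2; that leaves Adj.
Position 5: Det is ruled out by rule 3; that leaves Adj.
Position 6: Det is ruled out by rule 3; that leaves Conj.
Position 7: Det is ruled out by rule 2; that leaves Adj.
Position 8: Det is ruled out by rule 3; that leaves Conj.
Position 9: Det is ruled out by rule 2; that leaves Adj.
So the tagging must be: Conj Adj Conj Adj Adj Conj Adj Conj Adj Det.
Verifying each rule — rule 1 satisfied; rule 2 satisfied; rule 3 satisfied; rule 4 satisfied.

Conj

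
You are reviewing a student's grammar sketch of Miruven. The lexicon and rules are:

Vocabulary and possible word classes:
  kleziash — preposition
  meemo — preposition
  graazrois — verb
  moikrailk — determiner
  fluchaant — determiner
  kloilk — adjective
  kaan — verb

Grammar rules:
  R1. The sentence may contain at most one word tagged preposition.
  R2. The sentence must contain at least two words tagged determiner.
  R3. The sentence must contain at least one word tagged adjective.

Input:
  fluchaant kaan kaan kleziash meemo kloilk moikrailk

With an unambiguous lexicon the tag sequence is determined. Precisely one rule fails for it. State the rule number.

1

Fixed tagging: determiner verb verb preposition preposition adjective determiner.
Checking each rule: R1 fail, R2 pass, R3 pass.
Only rule 1 fails.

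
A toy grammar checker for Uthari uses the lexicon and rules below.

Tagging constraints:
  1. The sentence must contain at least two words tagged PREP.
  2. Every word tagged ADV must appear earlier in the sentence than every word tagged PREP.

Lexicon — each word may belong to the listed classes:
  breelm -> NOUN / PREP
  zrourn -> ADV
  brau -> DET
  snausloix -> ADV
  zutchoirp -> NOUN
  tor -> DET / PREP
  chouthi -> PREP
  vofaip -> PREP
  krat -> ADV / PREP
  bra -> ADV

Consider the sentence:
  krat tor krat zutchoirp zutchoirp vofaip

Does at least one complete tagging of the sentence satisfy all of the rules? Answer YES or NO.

Candidates per position — 1:krat {ADV,PREP}; 2:tor {DET,PREP}; 3:krat {ADV,PREP}; 4:zutchoirp {NOUN}; 5:zutchoirp {NOUN}; 6:vofaip {PREP}.
One satisfying assignment: PREP DET PREP NOUN NOUN PREP.
Checking: rule 1 ok; rule 2 ok.

YES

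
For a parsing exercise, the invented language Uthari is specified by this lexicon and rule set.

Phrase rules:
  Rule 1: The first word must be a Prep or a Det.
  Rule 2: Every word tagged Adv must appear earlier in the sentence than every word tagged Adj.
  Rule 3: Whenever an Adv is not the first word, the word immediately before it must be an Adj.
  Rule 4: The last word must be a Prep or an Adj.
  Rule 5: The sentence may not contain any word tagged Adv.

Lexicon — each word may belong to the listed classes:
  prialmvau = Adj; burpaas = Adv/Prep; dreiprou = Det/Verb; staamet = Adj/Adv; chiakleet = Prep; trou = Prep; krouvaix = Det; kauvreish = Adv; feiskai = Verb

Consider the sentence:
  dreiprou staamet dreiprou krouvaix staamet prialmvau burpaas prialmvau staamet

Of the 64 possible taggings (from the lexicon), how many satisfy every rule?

Candidates per position — 1:dreiprou {Det,Verb}; 2:staamet {Adj,Adv}; 3:dreiprou {Det,Verb}; 4:krouvaix {Det}; 5:staamet {Adj,Adv}; 6:prialmvau {Adj}; 7:burpaas {Adv,Prep}; 8:prialmvau {Adj}; 9:staamet {Adj,Adv}.
There are 64 candidate sequences in total.
The sequences that satisfy every rule: Det Adj Det Det Adj Adj Prep Adj Adj; Det Adj Verb Det Adj Adj Prep Adj Adj.
Count = 2.

2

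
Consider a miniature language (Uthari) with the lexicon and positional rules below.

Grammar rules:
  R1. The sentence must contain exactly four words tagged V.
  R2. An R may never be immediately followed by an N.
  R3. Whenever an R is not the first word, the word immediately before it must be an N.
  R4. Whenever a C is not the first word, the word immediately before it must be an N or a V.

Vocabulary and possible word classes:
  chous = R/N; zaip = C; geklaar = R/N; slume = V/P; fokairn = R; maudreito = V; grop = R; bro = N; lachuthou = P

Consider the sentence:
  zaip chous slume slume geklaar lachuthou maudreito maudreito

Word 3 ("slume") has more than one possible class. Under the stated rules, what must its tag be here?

Candidates per position — 1:zaip {C}; 2:chous {R,N}; 3:slume {V,P}; 4:slume {V,P}; 5:geklaar {R,N}; 6:lachuthou {P}; 7:maudreito {V}; 8:maudreito {V}.
Position 2: R is ruled out by rule 3; that leaves N.
Position 3: P is ruled out by rule 1; that leaves V.
Position 4: P is ruled out by rule 1; that leaves V.
Position 5: R is ruled out by rule 3; that leaves N.
The only consistent sequence is: C N V V N P V V.
Check: rule 1 ✓; rule 2 ✓; rule 3 ✓; rule 4 ✓.

V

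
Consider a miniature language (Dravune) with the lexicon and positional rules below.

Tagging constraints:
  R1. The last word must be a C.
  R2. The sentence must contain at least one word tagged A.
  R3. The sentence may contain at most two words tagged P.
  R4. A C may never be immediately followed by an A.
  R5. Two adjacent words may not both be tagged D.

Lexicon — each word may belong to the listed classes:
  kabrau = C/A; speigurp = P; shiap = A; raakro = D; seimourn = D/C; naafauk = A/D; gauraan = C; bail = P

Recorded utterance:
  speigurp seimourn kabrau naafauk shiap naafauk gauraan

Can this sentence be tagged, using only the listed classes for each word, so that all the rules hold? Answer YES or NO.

Candidates per position — 1:speigurp {P}; 2:seimourn {D,C}; 3:kabrau {C,A}; 4:naafauk {A,D}; 5:shiap {A}; 6:naafauk {A,D}; 7:gauraan {C}.
One satisfying assignment: P D A A A D C.
Check: rule 1 ok; rule 2 ok; rule 3 ok; rule 4 ok; rule 5 ok.

YES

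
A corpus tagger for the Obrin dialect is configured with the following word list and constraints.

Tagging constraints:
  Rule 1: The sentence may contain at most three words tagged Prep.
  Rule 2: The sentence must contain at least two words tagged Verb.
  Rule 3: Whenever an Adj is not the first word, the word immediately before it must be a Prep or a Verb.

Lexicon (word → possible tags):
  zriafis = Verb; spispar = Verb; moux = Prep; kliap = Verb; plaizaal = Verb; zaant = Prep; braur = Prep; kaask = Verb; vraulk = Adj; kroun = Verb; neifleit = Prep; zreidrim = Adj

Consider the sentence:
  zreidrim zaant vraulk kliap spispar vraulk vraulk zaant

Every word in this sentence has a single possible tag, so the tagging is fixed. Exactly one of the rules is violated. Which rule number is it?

3

Fixed tagging: Adj Prep Adj Verb Verb Adj Adj Prep.
Applying the rules: R1 pass, R2 pass, R3 fail.
Only rule 3 fails.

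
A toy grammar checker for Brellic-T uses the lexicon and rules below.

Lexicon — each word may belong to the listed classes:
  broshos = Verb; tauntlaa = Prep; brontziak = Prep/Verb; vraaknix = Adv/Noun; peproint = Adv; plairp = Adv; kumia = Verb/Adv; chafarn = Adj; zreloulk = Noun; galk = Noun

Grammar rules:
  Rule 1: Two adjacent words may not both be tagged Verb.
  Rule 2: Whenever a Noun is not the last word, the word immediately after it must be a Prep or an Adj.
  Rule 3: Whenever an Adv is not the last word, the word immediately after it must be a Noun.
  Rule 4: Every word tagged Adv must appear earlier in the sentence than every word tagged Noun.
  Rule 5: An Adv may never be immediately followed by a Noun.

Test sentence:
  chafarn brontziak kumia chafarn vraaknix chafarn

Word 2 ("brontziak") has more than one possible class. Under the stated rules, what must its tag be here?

Prep

Candidates per position — 1:chafarn {Adj}; 2:brontziak {Prep,Verb}; 3:kumia {Verb,Adv}; 4:chafarn {Adj}; 5:vraaknix {Adv,Noun}; 6:chafarn {Adj}.
If word 3 were Adv, no tagging could satisfy rule 3; so word 3 is Verb.
If word 5 were Adv, no tagging could satisfy rule 3; so word 5 is Noun.
If word 2 were Verb, no tagging could satisfy rule 1; so word 2 is Prep.
The unique satisfying tagging is: Adj Prep Verb Adj Noun Adj.
Verifying each rule — rule 1 holds; rule 2 holds; rule 3 holds; rule 4 holds; rule 5 holds.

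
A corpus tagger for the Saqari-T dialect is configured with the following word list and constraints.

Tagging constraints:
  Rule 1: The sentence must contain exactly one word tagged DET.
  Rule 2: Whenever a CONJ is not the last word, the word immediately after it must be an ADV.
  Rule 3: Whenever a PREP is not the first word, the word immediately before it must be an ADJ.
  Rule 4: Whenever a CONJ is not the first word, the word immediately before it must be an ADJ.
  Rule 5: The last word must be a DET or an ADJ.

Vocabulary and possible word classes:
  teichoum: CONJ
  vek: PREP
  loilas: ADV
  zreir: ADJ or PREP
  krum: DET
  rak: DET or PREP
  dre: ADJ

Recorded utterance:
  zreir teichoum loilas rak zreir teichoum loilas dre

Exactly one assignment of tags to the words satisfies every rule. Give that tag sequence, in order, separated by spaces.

Candidates per position — 1:zreir {ADJ,PREP}; 2:teichoum {CONJ}; 3:loilas {ADV}; 4:rak {DET,PREP}; 5:zreir {ADJ,PREP}; 6:teichoum {CONJ}; 7:loilas {ADV}; 8:dre {ADJ}.
At position 1, choosing PREP makes rule 4 impossible to satisfy; hence ADJ.
At position 4, choosing PREP makes rule 1 impossible to satisfy; hence DET.
At position 5, choosing PREP makes rule 3 impossible to satisfy; hence ADJ.
The unique satisfying tagging is: ADJ CONJ ADV DET ADJ CONJ ADV ADJ.
Checking: rule 1 satisfied; rule 2 satisfied; rule 3 satisfied; rule 4 satisfied; rule 5 satisfied.

ADJ CONJ ADV DET ADJ CONJ ADV ADJ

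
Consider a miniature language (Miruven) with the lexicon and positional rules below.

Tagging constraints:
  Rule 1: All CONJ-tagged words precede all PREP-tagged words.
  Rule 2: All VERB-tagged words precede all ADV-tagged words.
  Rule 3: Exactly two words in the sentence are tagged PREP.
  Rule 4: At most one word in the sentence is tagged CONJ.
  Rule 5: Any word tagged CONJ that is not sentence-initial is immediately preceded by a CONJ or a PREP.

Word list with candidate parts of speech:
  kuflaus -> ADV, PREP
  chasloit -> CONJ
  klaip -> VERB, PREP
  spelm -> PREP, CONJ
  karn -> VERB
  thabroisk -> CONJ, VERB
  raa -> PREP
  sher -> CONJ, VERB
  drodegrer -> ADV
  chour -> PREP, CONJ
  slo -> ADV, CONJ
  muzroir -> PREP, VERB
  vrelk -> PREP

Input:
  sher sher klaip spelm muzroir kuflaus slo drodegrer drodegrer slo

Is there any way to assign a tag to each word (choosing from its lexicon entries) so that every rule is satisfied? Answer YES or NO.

YES

Candidates per position — 1:sher {CONJ,VERB}; 2:sher {CONJ,VERB}; 3:klaip {VERB,PREP}; 4:spelm {PREP,CONJ}; 5:muzroir {PREP,VERB}; 6:kuflaus {ADV,PREP}; 7:slo {ADV,CONJ}; 8:drodegrer {ADV}; 9:drodegrer {ADV}; 10:slo {ADV,CONJ}.
One satisfying assignment: VERB VERB VERB PREP PREP ADV ADV ADV ADV ADV.
Check: rule 1 ✓; rule 2 ✓; rule 3 ✓; rule 4 ✓; rule 5 ✓.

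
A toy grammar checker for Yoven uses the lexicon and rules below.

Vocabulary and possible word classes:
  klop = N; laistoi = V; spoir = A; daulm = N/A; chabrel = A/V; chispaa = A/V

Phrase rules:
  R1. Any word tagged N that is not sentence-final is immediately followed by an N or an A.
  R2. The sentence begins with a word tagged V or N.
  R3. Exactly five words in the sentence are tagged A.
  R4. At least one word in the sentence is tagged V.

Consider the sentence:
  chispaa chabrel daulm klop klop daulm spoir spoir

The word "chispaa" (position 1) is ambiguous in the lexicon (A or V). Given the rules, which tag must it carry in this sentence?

V

Candidates per position — 1:chispaa {A,V}; 2:chabrel {A,V}; 3:daulm {N,A}; 4:klop {N}; 5:klop {N}; 6:daulm {N,A}; 7:spoir {A}; 8:spoir {A}.
Position 1: A is ruled out by rule 2; that leaves V.
Position 2: V is ruled out by rule 3; that leaves A.
Position 3: N is ruled out by rule 3; that leaves A.
Position 6: N is ruled out by rule 3; that leaves A.
So the tagging must be: V A A N N A A A.
Check: rule 1 ok; rule 2 ok; rule 3 ok; rule 4 ok.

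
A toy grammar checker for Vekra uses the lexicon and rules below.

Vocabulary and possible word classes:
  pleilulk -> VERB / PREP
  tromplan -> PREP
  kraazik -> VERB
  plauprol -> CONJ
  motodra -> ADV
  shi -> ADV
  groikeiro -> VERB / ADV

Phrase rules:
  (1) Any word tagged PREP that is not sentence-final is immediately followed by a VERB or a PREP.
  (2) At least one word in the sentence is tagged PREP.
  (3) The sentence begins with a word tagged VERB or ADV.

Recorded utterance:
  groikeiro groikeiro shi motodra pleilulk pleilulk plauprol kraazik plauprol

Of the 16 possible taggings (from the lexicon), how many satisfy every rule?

Candidates per position — 1:groikeiro {VERB,ADV}; 2:groikeiro {VERB,ADV}; 3:shi {ADV}; 4:motodra {ADV}; 5:pleilulk {VERB,PREP}; 6:pleilulk {VERB,PREP}; 7:plauprol {CONJ}; 8:kraazik {VERB}; 9:plauprol {CONJ}.
There are 16 candidate sequences in total.
The sequences that satisfy every rule: VERB VERB ADV ADV PREP VERB CONJ VERB CONJ; VERB ADV ADV ADV PREP VERB CONJ VERB CONJ; ADV VERB ADV ADV PREP VERB CONJ VERB CONJ; ADV ADV ADV ADV PREP VERB CONJ VERB CONJ.
Count = 4.

4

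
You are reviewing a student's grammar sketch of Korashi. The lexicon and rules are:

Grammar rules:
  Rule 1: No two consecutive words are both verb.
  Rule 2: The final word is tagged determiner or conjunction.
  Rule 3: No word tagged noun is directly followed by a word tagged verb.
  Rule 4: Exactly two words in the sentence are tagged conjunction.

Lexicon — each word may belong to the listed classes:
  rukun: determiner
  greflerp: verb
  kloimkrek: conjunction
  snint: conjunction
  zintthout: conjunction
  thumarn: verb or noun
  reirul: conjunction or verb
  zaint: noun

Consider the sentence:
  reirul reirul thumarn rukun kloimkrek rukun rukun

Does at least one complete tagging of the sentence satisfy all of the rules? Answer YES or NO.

YES

Candidates per position — 1:reirul {conjunction,verb}; 2:reirul {conjunction,verb}; 3:thumarn {verb,noun}; 4:rukun {determiner}; 5:kloimkrek {conjunction}; 6:rukun {determiner}; 7:rukun {determiner}.
One satisfying assignment: conjunction verb noun determiner conjunction determiner determiner.
Checking: rule 1 satisfied; rule 2 satisfied; rule 3 satisfied; rule 4 satisfied.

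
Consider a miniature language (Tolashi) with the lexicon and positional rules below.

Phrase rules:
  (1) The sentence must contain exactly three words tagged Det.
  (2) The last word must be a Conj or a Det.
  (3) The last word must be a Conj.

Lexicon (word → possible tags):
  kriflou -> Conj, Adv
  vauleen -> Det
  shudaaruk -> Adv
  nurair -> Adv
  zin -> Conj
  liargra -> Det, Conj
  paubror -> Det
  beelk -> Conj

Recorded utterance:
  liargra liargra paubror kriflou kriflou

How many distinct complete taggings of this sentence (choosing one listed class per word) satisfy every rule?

2

Candidates per position — 1:liargra {Det,Conj}; 2:liargra {Det,Conj}; 3:paubror {Det}; 4:kriflou {Conj,Adv}; 5:kriflou {Conj,Adv}.
There are 16 candidate sequences in total.
The sequences that satisfy every rule: Det Det Det Conj Conj; Det Det Det Adv Conj.
Count = 2.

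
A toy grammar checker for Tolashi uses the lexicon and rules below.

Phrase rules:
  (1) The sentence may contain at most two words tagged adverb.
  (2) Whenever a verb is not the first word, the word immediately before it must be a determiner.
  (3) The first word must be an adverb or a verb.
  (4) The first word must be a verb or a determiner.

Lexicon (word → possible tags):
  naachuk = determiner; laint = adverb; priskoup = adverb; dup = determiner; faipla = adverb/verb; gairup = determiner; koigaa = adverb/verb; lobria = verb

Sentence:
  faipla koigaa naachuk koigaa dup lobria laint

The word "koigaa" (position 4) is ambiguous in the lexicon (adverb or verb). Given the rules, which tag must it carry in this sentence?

Candidates per position — 1:faipla {adverb,verb}; 2:koigaa {adverb,verb}; 3:naachuk {determiner}; 4:koigaa {adverb,verb}; 5:dup {determiner}; 6:lobria {verb}; 7:laint {adverb}.
If word 1 were adverb, no tagging could satisfy rule 4; so word 1 is verb.
If word 2 were verb, no tagging could satisfy rule 2; so word 2 is adverb.
If word 4 were adverb, no tagging could satisfy rule 1; so word 4 is verb.
The only consistent sequence is: verb adverb determiner verb determiner verb adverb.
Rule-by-rule: rule 1 ✓; rule 2 ✓; rule 3 ✓; rule 4 ✓.

verb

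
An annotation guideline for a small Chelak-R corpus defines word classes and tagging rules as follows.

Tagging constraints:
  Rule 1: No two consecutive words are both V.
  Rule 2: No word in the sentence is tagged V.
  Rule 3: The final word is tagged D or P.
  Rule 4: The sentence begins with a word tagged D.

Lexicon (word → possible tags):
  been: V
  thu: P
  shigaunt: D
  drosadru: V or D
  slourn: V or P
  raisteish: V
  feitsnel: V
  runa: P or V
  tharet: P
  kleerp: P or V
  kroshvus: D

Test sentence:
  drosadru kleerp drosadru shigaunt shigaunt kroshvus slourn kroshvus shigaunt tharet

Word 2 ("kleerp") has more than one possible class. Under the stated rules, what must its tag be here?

P

Candidates per position — 1:drosadru {V,D}; 2:kleerp {P,V}; 3:drosadru {V,D}; 4:shigaunt {D}; 5:shigaunt {D}; 6:kroshvus {D}; 7:slourn {V,P}; 8:kroshvus {D}; 9:shigaunt {D}; 10:tharet {P}.
At position 1, choosing V makes rule 2 impossible to satisfy; hence D.
At position 2, choosing V makes rule 2 impossible to satisfy; hence P.
At position 3, choosing V makes rule 2 impossible to satisfy; hence D.
At position 7, choosing V makes rule 2 impossible to satisfy; hence P.
The unique satisfying tagging is: D P D D D D P D D P.
Rule-by-rule: rule 1 satisfied; rule 2 satisfied; rule 3 satisfied; rule 4 satisfied.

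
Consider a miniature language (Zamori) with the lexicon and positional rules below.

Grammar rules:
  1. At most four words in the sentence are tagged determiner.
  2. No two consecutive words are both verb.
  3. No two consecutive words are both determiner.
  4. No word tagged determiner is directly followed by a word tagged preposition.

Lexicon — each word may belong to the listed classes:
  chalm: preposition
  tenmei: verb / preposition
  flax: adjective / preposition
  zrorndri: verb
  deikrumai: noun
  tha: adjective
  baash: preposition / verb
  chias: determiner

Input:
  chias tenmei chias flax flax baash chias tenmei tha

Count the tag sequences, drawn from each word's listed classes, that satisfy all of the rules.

4

Candidates per position — 1:chias {determiner}; 2:tenmei {verb,preposition}; 3:chias {determiner}; 4:flax {adjective,preposition}; 5:flax {adjective,preposition}; 6:baash {preposition,verb}; 7:chias {determiner}; 8:tenmei {verb,preposition}; 9:tha {adjective}.
There are 32 candidate sequences in total.
The sequences that satisfy every rule: determiner verb determiner adjective adjective preposition determiner verb adjective; determiner verb determiner adjective adjective verb determiner verb adjective; determiner verb determiner adjective preposition preposition determiner verb adjective; determiner verb determiner adjective preposition verb determiner verb adjective.
Count = 4.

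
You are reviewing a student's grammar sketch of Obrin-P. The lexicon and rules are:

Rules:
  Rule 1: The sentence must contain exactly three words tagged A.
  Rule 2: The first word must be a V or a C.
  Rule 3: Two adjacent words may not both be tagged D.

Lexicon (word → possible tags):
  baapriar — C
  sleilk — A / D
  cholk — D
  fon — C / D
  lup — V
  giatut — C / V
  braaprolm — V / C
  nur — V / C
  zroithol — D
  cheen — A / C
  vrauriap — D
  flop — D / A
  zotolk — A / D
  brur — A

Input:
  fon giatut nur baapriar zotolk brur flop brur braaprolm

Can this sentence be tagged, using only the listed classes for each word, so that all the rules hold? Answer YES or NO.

Candidates per position — 1:fon {C,D}; 2:giatut {C,V}; 3:nur {V,C}; 4:baapriar {C}; 5:zotolk {A,D}; 6:brur {A}; 7:flop {D,A}; 8:brur {A}; 9:braaprolm {V,C}.
One satisfying assignment: C C C C A A D A V.
Checking: rule 1 holds; rule 2 holds; rule 3 holds.

YES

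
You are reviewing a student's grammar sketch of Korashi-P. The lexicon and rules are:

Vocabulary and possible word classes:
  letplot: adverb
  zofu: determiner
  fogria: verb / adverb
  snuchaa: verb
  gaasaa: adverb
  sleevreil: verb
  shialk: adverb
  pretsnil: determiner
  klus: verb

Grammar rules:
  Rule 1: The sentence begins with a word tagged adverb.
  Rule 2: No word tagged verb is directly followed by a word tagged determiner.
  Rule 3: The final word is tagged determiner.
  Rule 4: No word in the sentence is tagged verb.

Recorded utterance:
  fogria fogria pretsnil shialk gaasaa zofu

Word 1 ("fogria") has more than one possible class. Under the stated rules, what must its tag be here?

Candidates per position — 1:fogria {verb,adverb}; 2:fogria {verb,adverb}; 3:pretsnil {determiner}; 4:shialk {adverb}; 5:gaasaa {adverb}; 6:zofu {determiner}.
At position 1, choosing verb makes rule 1 impossible to satisfy; hence adverb.
At position 2, choosing verb makes rule 2 impossible to satisfy; hence adverb.
That leaves exactly one tagging: adverb adverb determiner adverb adverb determiner.
Rule-by-rule: rule 1 satisfied; rule 2 satisfied; rule 3 satisfied; rule 4 satisfied.

adverb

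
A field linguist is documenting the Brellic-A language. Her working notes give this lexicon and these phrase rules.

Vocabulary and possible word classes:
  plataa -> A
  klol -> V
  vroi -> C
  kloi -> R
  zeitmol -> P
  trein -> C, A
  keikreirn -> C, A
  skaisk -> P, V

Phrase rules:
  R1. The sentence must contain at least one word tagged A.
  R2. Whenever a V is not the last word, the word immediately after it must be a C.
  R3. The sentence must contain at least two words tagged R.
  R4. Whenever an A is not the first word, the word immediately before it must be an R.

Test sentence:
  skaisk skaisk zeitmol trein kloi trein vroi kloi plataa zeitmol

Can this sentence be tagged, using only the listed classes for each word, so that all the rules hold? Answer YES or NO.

Candidates per position — 1:skaisk {P,V}; 2:skaisk {P,V}; 3:zeitmol {P}; 4:trein {C,A}; 5:kloi {R}; 6:trein {C,A}; 7:vroi {C}; 8:kloi {R}; 9:plataa {A}; 10:zeitmol {P}.
One satisfying assignment: P P P C R C C R A P.
Checking: rule 1 holds; rule 2 holds; rule 3 holds; rule 4 holds.

YES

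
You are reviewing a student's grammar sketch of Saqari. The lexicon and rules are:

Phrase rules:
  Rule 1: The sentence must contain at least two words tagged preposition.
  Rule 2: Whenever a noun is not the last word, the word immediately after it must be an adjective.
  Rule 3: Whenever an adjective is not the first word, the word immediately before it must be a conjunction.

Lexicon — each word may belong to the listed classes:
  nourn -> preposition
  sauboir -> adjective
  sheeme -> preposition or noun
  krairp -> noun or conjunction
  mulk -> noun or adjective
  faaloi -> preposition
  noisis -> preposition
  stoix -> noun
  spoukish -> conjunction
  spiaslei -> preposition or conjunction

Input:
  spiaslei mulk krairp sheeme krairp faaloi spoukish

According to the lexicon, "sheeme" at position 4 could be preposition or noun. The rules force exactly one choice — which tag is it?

Candidates per position — 1:spiaslei {preposition,conjunction}; 2:mulk {noun,adjective}; 3:krairp {noun,conjunction}; 4:sheeme {preposition,noun}; 5:krairp {noun,conjunction}; 6:faaloi {preposition}; 7:spoukish {conjunction}.
Word 2 cannot be noun — rule 2 would then fail for every completion. It is adjective.
Word 3 cannot be noun — rule 2 would then fail for every completion. It is conjunction.
Word 4 cannot be noun — rule 2 would then fail for every completion. It is preposition.
Word 5 cannot be noun — rule 2 would then fail for every completion. It is conjunction.
Word 1 cannot be preposition — rule 3 would then fail for every completion. It is conjunction.
The only consistent sequence is: conjunction adjective conjunction preposition conjunction preposition conjunction.
Check: rule 1 ok; rule 2 ok; rule 3 ok.

preposition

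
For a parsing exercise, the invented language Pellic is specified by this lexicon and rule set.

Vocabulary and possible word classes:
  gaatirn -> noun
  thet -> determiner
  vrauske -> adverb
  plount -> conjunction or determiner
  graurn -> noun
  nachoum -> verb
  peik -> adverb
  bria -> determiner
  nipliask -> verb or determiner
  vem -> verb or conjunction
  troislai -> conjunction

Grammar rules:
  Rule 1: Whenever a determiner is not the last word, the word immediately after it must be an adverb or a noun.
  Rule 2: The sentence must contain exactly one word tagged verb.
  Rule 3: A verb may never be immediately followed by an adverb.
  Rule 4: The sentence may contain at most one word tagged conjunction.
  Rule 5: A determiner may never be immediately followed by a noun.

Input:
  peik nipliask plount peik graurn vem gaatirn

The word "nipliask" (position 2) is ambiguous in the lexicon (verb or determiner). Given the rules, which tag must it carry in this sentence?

verb

Candidates per position — 1:peik {adverb}; 2:nipliask {verb,determiner}; 3:plount {conjunction,determiner}; 4:peik {adverb}; 5:graurn {noun}; 6:vem {verb,conjunction}; 7:gaatirn {noun}.
Word 2 cannot be determiner — rule 1 would then fail for every completion. It is verb.
Word 6 cannot be verb — rule 2 would then fail for every completion. It is conjunction.
Word 3 cannot be conjunction — rule 4 would then fail for every completion. It is determiner.
The unique satisfying tagging is: adverb verb determiner adverb noun conjunction noun.
Check: rule 1 holds; rule 2 holds; rule 3 holds; rule 4 holds; rule 5 holds.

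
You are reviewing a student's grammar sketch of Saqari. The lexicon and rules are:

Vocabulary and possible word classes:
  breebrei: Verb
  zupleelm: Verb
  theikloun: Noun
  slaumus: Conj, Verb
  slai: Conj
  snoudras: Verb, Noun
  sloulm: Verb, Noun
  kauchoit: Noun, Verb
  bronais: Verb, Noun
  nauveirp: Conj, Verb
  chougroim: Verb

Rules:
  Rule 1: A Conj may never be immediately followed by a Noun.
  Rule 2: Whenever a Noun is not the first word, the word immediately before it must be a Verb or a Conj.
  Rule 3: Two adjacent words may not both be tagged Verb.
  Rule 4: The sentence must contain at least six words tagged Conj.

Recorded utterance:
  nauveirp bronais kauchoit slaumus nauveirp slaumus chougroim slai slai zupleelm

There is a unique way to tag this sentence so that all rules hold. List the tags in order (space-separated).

Candidates per position — 1:nauveirp {Conj,Verb}; 2:bronais {Verb,Noun}; 3:kauchoit {Noun,Verb}; 4:slaumus {Conj,Verb}; 5:nauveirp {Conj,Verb}; 6:slaumus {Conj,Verb}; 7:chougroim {Verb}; 8:slai {Conj}; 9:slai {Conj}; 10:zupleelm {Verb}.
Word 1 cannot be Verb — rule 4 would then fail for every completion. It is Conj.
Word 2 cannot be Noun — rule 1 would then fail for every completion. It is Verb.
Word 3 cannot be Verb — rule 3 would then fail for every completion. It is Noun.
Word 4 cannot be Verb — rule 4 would then fail for every completion. It is Conj.
Word 5 cannot be Verb — rule 4 would then fail for every completion. It is Conj.
Word 6 cannot be Verb — rule 3 would then fail for every completion. It is Conj.
The only consistent sequence is: Conj Verb Noun Conj Conj Conj Verb Conj Conj Verb.
Verifying each rule — rule 1 holds; rule 2 holds; rule 3 holds; rule 4 holds.

Conj Verb Noun Conj Conj Conj Verb Conj Conj Verb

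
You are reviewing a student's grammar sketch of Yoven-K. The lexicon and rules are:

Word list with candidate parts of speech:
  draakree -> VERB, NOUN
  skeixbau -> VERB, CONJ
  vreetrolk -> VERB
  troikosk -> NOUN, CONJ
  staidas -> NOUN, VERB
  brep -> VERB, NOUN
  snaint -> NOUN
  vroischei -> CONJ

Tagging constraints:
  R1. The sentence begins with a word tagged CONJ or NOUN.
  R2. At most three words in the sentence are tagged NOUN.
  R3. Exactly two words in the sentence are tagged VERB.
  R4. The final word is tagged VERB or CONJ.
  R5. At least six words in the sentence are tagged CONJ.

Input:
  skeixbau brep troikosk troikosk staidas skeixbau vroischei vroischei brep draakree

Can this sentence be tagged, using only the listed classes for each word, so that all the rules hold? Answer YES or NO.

YES

Candidates per position — 1:skeixbau {VERB,CONJ}; 2:brep {VERB,NOUN}; 3:troikosk {NOUN,CONJ}; 4:troikosk {NOUN,CONJ}; 5:staidas {NOUN,VERB}; 6:skeixbau {VERB,CONJ}; 7:vroischei {CONJ}; 8:vroischei {CONJ}; 9:brep {VERB,NOUN}; 10:draakree {VERB,NOUN}.
One satisfying assignment: CONJ VERB CONJ CONJ NOUN CONJ CONJ CONJ NOUN VERB.
Rule-by-rule: rule 1 holds; rule 2 holds; rule 3 holds; rule 4 holds; rule 5 holds.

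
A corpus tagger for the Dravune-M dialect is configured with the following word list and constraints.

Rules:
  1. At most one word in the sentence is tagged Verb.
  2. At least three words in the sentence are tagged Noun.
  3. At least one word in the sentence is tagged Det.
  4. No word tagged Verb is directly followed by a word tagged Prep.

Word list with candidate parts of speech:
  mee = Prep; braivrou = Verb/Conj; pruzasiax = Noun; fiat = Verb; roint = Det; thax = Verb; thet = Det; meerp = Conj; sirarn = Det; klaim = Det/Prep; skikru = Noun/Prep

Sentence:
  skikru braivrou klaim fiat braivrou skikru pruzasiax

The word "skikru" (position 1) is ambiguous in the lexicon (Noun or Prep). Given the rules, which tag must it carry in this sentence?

Candidates per position — 1:skikru {Noun,Prep}; 2:braivrou {Verb,Conj}; 3:klaim {Det,Prep}; 4:fiat {Verb}; 5:braivrou {Verb,Conj}; 6:skikru {Noun,Prep}; 7:pruzasiax {Noun}.
If word 1 were Prep, no tagging could satisfy rule 2; so word 1 is Noun.
If word 2 were Verb, no tagging could satisfy rule 1; so word 2 is Conj.
If word 3 were Prep, no tagging could satisfy rule 3; so word 3 is Det.
If word 5 were Verb, no tagging could satisfy rule 1; so word 5 is Conj.
If word 6 were Prep, no tagging could satisfy rule 2; so word 6 is Noun.
That leaves exactly one tagging: Noun Conj Det Verb Conj Noun Noun.
Verifying each rule — rule 1 ✓; rule 2 ✓; rule 3 ✓; rule 4 ✓.

Noun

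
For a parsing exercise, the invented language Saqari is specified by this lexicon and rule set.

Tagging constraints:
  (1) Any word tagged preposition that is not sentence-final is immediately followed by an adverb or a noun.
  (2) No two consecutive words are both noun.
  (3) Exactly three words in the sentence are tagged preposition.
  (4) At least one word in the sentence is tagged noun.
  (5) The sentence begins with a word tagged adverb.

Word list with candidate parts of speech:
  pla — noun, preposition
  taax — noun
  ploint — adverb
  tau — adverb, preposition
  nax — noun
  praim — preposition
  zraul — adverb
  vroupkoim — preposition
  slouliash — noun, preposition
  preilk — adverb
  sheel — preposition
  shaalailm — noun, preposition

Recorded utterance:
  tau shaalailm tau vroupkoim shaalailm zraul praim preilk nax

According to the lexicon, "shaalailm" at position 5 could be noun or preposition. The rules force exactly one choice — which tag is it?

noun

Candidates per position — 1:tau {adverb,preposition}; 2:shaalailm {noun,preposition}; 3:tau {adverb,preposition}; 4:vroupkoim {preposition}; 5:shaalailm {noun,preposition}; 6:zraul {adverb}; 7:praim {preposition}; 8:preilk {adverb}; 9:nax {noun}.
If word 1 were preposition, no tagging could satisfy rule 5; so word 1 is adverb.
If word 3 were preposition, no tagging could satisfy rule 1; so word 3 is adverb.
If word 5 were preposition, no tagging could satisfy rule 1; so word 5 is noun.
If word 2 were noun, no tagging could satisfy rule 3; so word 2 is preposition.
That leaves exactly one tagging: adverb preposition adverb preposition noun adverb preposition adverb noun.
Checking: rule 1 ✓; rule 2 ✓; rule 3 ✓; rule 4 ✓; rule 5 ✓.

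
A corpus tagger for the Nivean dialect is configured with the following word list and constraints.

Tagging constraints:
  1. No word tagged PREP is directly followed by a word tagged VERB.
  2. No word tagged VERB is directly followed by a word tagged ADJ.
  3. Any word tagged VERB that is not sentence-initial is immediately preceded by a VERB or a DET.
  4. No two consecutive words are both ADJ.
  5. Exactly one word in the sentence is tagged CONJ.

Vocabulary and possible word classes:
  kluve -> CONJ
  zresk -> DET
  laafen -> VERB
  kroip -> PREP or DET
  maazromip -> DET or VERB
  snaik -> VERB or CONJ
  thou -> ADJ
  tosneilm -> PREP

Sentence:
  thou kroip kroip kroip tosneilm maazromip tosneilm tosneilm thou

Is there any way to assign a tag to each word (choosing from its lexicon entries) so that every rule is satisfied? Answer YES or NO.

NO

Candidates per position — 1:thou {ADJ}; 2:kroip {PREP,DET}; 3:kroip {PREP,DET}; 4:kroip {PREP,DET}; 5:tosneilm {PREP}; 6:maazromip {DET,VERB}; 7:tosneilm {PREP}; 8:tosneilm {PREP}; 9:thou {ADJ}.
Rule 5 cannot be satisfied by any choice of tags from the lexicon.
So there is no consistent tagging.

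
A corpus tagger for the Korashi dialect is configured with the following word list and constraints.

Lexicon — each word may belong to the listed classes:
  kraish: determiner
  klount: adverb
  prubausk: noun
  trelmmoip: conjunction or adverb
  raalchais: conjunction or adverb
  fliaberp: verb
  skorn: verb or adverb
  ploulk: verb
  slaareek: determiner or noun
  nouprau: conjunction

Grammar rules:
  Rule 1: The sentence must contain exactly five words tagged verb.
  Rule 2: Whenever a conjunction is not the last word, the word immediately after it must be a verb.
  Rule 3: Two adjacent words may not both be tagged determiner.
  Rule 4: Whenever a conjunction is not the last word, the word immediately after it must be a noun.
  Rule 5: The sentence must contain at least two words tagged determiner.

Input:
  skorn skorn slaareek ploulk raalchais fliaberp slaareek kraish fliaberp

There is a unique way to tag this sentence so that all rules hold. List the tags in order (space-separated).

verb verb determiner verb adverb verb noun determiner verb

Candidates per position — 1:skorn {verb,adverb}; 2:skorn {verb,adverb}; 3:slaareek {determiner,noun}; 4:ploulk {verb}; 5:raalchais {conjunction,adverb}; 6:fliaberp {verb}; 7:slaareek {determiner,noun}; 8:kraish {determiner}; 9:fliaberp {verb}.
Word 1 cannot be adverb — rule 1 would then fail for every completion. It is verb.
Word 2 cannot be adverb — rule 1 would then fail for every completion. It is verb.
Word 5 cannot be conjunction — rule 4 would then fail for every completion. It is adverb.
Word 7 cannot be determiner — rule 3 would then fail for every completion. It is noun.
Word 3 cannot be noun — rule 5 would then fail for every completion. It is determiner.
So the tagging must be: verb verb determiner verb adverb verb noun determiner verb.
Verifying each rule — rule 1 satisfied; rule 2 satisfied; rule 3 satisfied; rule 4 satisfied; rule 5 satisfied.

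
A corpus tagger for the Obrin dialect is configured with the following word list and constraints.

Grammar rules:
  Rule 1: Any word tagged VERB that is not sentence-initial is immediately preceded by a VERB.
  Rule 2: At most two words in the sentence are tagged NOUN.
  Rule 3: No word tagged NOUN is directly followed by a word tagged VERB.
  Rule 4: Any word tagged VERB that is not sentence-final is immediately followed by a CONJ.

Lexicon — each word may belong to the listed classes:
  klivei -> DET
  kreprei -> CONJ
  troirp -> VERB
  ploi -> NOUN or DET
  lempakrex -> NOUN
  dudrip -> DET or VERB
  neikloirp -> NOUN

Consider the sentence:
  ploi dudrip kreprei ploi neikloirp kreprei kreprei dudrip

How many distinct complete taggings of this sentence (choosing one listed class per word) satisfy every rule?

3

Candidates per position — 1:ploi {NOUN,DET}; 2:dudrip {DET,VERB}; 3:kreprei {CONJ}; 4:ploi {NOUN,DET}; 5:neikloirp {NOUN}; 6:kreprei {CONJ}; 7:kreprei {CONJ}; 8:dudrip {DET,VERB}.
There are 16 candidate sequences in total.
The sequences that satisfy every rule: NOUN DET CONJ DET NOUN CONJ CONJ DET; DET DET CONJ NOUN NOUN CONJ CONJ DET; DET DET CONJ DET NOUN CONJ CONJ DET.
Count = 3.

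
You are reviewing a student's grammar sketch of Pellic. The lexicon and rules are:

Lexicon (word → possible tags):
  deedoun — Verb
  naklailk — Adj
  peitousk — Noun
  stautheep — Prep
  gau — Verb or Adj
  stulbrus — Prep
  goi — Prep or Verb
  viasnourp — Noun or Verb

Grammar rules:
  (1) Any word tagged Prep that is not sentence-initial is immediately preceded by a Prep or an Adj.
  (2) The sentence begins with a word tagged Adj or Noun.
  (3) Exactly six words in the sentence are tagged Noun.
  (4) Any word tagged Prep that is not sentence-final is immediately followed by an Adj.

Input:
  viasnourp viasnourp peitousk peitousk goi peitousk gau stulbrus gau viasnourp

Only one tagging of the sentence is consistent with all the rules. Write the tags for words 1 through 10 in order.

Candidates per position — 1:viasnourp {Noun,Verb}; 2:viasnourp {Noun,Verb}; 3:peitousk {Noun}; 4:peitousk {Noun}; 5:goi {Prep,Verb}; 6:peitousk {Noun}; 7:gau {Verb,Adj}; 8:stulbrus {Prep}; 9:gau {Verb,Adj}; 10:viasnourp {Noun,Verb}.
Position 1: Verb is ruled out by rule 2; that leaves Noun.
Position 2: Verb is ruled out by rule 3; that leaves Noun.
Position 5: Prep is ruled out by rule 1; that leaves Verb.
Position 7: Verb is ruled out by rule 1; that leaves Adj.
Position 9: Verb is ruled out by rule 4; that leaves Adj.
Position 10: Verb is ruled out by rule 3; that leaves Noun.
That leaves exactly one tagging: Noun Noun Noun Noun Verb Noun Adj Prep Adj Noun.
Rule-by-rule: rule 1 holds; rule 2 holds; rule 3 holds; rule 4 holds.

Noun Noun Noun Noun Verb Noun Adj Prep Adj Noun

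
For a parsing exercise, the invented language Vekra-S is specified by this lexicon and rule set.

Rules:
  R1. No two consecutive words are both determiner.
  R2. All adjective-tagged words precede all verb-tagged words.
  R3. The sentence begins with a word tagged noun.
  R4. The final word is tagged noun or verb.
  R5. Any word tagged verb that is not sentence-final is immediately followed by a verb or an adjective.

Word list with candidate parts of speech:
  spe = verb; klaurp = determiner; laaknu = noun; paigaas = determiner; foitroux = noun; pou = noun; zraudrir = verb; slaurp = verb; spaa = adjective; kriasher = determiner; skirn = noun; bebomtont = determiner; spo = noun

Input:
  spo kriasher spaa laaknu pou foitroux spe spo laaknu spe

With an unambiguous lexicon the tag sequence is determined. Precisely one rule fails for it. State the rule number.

5

Fixed tagging: noun determiner adjective noun noun noun verb noun noun verb.
Rule check: R1 ✓, R2 ✓, R3 ✓, R4 ✓, R5 ✗.
Only rule 5 fails.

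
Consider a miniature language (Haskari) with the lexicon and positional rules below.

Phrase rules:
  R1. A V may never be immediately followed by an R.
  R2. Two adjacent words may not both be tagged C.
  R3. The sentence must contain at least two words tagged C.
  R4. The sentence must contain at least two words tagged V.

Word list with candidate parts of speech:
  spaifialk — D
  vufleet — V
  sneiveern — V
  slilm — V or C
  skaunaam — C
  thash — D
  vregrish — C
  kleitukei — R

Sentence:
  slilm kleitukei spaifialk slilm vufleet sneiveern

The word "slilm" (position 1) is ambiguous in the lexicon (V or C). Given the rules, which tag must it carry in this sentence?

Candidates per position — 1:slilm {V,C}; 2:kleitukei {R}; 3:spaifialk {D}; 4:slilm {V,C}; 5:vufleet {V}; 6:sneiveern {V}.
Word 1 cannot be V — rule 1 would then fail for every completion. It is C.
Word 4 cannot be V — rule 3 would then fail for every completion. It is C.
The unique satisfying tagging is: C R D C V V.
Rule-by-rule: rule 1 ok; rule 2 ok; rule 3 ok; rule 4 ok.

C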